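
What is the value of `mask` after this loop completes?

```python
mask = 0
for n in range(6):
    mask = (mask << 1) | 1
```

Build 6 consecutive 1-bits: 0b111111
`mask` takes the values: 0 → 1 → 3 → 7 → 15 → 31 → 63

Answer: 63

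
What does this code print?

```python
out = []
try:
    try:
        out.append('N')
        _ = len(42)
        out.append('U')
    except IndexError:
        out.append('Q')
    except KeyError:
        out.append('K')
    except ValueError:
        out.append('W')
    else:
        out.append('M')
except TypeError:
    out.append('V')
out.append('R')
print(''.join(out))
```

Execution trace: 'N' (try body) → 'V' (outer except TypeError) → 'R' (after the try/except). Output: NVR

Answer: NVR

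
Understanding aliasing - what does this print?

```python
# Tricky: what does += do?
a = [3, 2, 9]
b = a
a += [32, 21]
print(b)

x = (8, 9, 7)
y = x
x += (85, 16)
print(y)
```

Key concept: += behavior differs for mutable vs immutable.
Step by step:
`a = [3, 2, 9]` → a = [3, 2, 9]
`b = a` → b = [3, 2, 9] (same object as a)
`a += [32, 21]` → a = [3, 2, 9, 32, 21] (same object as b); b = [3, 2, 9, 32, 21] (same object as a)
`print(b)` → prints [3, 2, 9, 32, 21]
`x = (8, 9, 7)` → x = (8, 9, 7)
`y = x` → y = (8, 9, 7)
`x += (85, 16)` → x = (8, 9, 7, 85, 16)
`print(y)` → prints (8, 9, 7)

Answer:
[3, 2, 9, 32, 21]
(8, 9, 7)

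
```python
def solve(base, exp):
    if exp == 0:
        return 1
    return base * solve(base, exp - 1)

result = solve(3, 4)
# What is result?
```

solve(3, 4) = 3 * 3 * 3 * 3 = 81

Answer: 81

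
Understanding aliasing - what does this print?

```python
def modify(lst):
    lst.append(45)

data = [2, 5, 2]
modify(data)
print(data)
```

Key concept: function modifies passed list.
Step by step:
`data = [2, 5, 2]` → data = [2, 5, 2]
`modify(data)` → data = [2, 5, 2, 45]
`print(data)` → prints [2, 5, 2, 45]

Answer: [2, 5, 2, 45]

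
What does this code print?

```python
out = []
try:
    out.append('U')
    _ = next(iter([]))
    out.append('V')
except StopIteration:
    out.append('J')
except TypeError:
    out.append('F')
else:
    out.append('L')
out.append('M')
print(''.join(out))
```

Execution trace: 'U' (try body) → 'J' (except StopIteration) → 'M' (after the try/except). Output: UJM

Answer: UJM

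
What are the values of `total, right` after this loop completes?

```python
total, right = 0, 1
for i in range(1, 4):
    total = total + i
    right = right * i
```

Sum and factorial of 1 to 3
`total, right` takes the values: (0, 1) → (1, 1) → (3, 1) → (3, 2) → (6, 2) → (6, 6)

Answer: 6, 6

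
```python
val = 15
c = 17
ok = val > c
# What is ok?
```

Trace:
`val = 15` → val = 15
`c = 17` → c = 17
`ok = val > c` → ok = False
So ok = False

Answer: False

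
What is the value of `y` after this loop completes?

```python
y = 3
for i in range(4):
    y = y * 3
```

Multiply by 3, 4 times: 3 * 3^4 = 243
`y` takes the values: 3 → 9 → 27 → 81 → 243

Answer: 243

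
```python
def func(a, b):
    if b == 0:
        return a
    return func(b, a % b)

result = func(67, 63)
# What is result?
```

func(67, 63) -> func(63, 4) -> func(4, 3) -> func(3, 1) -> func(1, 0) -> 1

Answer: 1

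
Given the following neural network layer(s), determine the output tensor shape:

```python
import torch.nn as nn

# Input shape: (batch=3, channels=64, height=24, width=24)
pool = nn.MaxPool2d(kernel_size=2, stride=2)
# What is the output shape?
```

Input: (3, 64, 24, 24) -> Output: (3, 64, 12, 12)

Answer: (3, 64, 12, 12)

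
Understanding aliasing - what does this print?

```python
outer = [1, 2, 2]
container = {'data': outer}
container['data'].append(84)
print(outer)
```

Key concept: dict holds reference to list.
Step by step:
`outer = [1, 2, 2]` → outer = [1, 2, 2]
`container = {'data': outer}` → container = {'data': [1, 2, 2]}
`container['data'].append(84)` → outer = [1, 2, 2, 84]; container = {'data': [1, 2, 2, 84]}
`print(outer)` → prints [1, 2, 2, 84]

Answer: [1, 2, 2, 84]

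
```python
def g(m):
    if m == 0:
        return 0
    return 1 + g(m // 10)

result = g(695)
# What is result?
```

Count of digits of 695: 3

Answer: 3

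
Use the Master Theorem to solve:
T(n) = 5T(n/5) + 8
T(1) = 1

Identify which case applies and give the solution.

a=5, b=5, f(n)=8. log_5(5) = 1. Since c=0 < 1, Case 1 applies: T(n) = Θ(n^log_b(a)) = O(n).

Answer: O(n) - Case 1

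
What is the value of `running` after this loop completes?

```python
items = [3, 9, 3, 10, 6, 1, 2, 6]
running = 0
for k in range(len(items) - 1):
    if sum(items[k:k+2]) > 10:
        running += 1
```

Count windows with sum > 10
`running` takes the values: 0 → 1 → 2 → 3 → 4

Answer: 4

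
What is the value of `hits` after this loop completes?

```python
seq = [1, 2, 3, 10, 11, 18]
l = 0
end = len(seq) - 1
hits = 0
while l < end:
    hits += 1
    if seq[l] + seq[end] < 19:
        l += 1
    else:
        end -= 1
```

Steps to find pair summing to 19
`hits` takes the values: 0 → 1 → 2 → 3 → 4 → 5

Answer: 5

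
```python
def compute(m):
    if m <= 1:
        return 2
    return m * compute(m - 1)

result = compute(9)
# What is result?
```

compute(9) = 9 * 8 * 7 * 6 * 5 * 4 * 3 * 2 * 2 = 725760

Answer: 725760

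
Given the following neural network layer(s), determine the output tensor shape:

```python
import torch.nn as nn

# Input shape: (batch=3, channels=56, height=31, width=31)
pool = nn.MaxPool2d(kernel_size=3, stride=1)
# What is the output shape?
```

Input: (3, 56, 31, 31) -> Output: (3, 56, 29, 29)

Answer: (3, 56, 29, 29)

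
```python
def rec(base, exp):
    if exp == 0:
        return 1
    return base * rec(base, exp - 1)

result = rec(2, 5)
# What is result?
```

rec(2, 5) = 2 * 2 * 2 * 2 * 2 = 32

Answer: 32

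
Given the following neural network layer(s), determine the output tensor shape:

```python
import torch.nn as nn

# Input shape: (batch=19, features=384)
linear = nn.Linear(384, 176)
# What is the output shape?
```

Input: (19, 384) -> Output: (19, 176)

Answer: (19, 176)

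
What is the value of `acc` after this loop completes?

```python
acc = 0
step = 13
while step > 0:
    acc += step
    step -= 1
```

Sum 13 down to 1
`acc` takes the values: 0 → 13 → 25 → 36 → 46 → 55 → 63 → 70 → 76 → 81 → 85 → 88 → 90 → 91

Answer: 91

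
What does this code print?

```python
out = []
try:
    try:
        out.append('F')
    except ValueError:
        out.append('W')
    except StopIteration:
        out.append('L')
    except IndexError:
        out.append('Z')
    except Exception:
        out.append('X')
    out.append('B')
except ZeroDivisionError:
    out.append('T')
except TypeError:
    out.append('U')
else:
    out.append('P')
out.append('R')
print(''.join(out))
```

Execution trace: 'F' (inner try body, no exception) → 'B' (try body, no exception) → 'P' (else) → 'R' (after the try/except). Output: FBPR

Answer: FBPR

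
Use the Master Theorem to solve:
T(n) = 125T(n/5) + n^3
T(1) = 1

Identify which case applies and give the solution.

a=125, b=5, f(n)=n^3. log_5(125) = 3. Since c=3 = 3, Case 2 applies: T(n) = Θ(n^log_b(a) · log n) = O(n^3 log n).

Answer: O(n^3 log n) - Case 2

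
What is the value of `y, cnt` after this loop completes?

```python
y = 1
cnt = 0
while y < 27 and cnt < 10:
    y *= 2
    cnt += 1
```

Double until >= 27 or 10 iterations
`y, cnt` takes the values: (1, 0) → (2, 0) → (2, 1) → (4, 1) → (4, 2) → (8, 2) → (8, 3) → (16, 3) → (16, 4) → (32, 4) → (32, 5)

Answer: 32, 5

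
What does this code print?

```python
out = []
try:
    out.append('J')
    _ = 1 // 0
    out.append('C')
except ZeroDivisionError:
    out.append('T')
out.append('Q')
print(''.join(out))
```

Execution trace: 'J' (try body) → 'T' (except ZeroDivisionError) → 'Q' (after the try/except). Output: JTQ

Answer: JTQ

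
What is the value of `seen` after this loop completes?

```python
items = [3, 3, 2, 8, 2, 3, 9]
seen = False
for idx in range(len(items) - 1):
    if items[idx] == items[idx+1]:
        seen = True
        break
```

Check consecutive duplicates in [3, 3, 2, 8, 2, 3, 9]
`seen` takes the values: False → True

Answer: True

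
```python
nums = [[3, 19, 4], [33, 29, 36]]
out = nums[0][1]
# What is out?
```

Trace:
`nums = [[3, 19, 4], [33, 29, 36]]` → nums = [[3, 19, 4], [33, 29, 36]]
`out = nums[0][1]` → out = 19
So out = 19

Answer: 19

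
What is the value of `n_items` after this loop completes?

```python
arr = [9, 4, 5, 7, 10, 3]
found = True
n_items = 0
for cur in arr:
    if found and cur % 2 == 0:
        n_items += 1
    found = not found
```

Count even values at even positions
`n_items` takes the values: 0 → 1

Answer: 1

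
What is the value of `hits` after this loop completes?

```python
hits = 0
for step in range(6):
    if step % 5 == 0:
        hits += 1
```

Count numbers divisible by 5 in range(6)
`hits` takes the values: 0 → 1 → 2

Answer: 2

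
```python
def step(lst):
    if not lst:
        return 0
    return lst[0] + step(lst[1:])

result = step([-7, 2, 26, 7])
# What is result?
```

(-7) + 2 + 26 + 7 + 0 = 28

Answer: 28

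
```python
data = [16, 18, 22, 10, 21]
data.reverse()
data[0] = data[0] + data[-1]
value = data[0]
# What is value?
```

Trace:
`data = [16, 18, 22, 10, 21]` → data = [16, 18, 22, 10, 21]
`data.reverse()` → data = [21, 10, 22, 18, 16]
`data[0] = data[0] + data[-1]` → data = [37, 10, 22, 18, 16]
`value = data[0]` → value = 37
So value = 37

Answer: 37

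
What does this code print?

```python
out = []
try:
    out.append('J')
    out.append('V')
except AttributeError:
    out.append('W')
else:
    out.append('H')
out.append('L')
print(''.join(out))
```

Execution trace: 'J' (try body) → 'V' (try body, no exception) → 'H' (else) → 'L' (after the try/except). Output: JVHL

Answer: JVHL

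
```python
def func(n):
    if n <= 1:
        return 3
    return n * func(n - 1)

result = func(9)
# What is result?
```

func(9) = 9 * 8 * 7 * 6 * 5 * 4 * 3 * 2 * 3 = 1088640

Answer: 1088640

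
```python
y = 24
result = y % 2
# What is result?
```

Trace:
`y = 24` → y = 24
`result = y % 2` → result = 0
So result = 0

Answer: 0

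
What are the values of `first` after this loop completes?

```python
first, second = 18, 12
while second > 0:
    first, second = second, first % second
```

GCD of 18 and 12
`first` takes the values: 18 → 12 → 6

Answer: 6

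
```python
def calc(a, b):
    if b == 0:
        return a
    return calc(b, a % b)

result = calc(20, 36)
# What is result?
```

calc(20, 36) -> calc(36, 20) -> calc(20, 16) -> calc(16, 4) -> calc(4, 0) -> 4

Answer: 4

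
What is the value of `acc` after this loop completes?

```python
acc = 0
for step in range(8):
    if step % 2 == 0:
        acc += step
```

Sum of even numbers 0 to 7
`acc` takes the values: 0 → 2 → 6 → 12

Answer: 12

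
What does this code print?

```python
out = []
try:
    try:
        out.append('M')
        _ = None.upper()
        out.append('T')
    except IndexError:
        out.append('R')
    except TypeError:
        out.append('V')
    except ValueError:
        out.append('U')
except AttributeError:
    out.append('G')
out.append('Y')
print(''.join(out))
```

Execution trace: 'M' (try body) → 'G' (outer except AttributeError) → 'Y' (after the try/except). Output: MGY

Answer: MGY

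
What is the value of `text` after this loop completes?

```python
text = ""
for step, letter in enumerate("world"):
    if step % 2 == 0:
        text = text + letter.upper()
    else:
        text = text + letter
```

Uppercase even positions in 'world'
`text` takes the values: "" → "W" → "Wo" → "WoR" → "WoRl" → "WoRlD"

Answer: "WoRlD"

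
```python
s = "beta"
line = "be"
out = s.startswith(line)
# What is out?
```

Trace:
`s = "beta"` → s = 'beta'
`line = "be"` → line = 'be'
`out = s.startswith(line)` → out = True
So out = True

Answer: True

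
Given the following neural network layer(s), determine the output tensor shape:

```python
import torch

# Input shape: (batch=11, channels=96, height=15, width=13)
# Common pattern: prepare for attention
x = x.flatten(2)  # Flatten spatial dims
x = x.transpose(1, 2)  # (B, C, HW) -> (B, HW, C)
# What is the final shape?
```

Input: (11, 96, 15, 13) -> after flatten(2): (11, 96, 195) -> Output: (11, 195, 96)

Answer: (11, 195, 96)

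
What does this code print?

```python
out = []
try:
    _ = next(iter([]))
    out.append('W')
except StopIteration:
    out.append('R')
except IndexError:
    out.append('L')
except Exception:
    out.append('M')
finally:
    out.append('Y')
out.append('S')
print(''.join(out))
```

Execution trace: 'R' (except StopIteration) → 'Y' (finally) → 'S' (after the try/except). Output: RYS

Answer: RYS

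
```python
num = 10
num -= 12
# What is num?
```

Trace:
`num = 10` → num = 10
`num -= 12` → num = -2
So num = -2

Answer: -2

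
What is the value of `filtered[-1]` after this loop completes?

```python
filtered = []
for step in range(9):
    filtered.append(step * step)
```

Last element of squares 0 to 8
`filtered` takes the values: [] → [0] → [0, 1] → [0, 1, 4] → [0, 1, 4, 9] → [0, 1, 4, 9, 16] → [0, 1, 4, 9, 16, 25] → [0, 1, 4, 9, 16, 25, 36] → [0, 1, 4, 9, 16, 25, 36, 49] → [0, 1, 4, 9, 16, 25, 36, 49, 64]
So `filtered[-1]` = 64

Answer: 64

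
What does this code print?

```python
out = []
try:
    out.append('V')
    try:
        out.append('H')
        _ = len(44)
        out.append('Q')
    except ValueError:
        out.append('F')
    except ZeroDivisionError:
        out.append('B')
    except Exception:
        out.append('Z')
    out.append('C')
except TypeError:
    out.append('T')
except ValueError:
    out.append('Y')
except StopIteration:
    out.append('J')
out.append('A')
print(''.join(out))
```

Execution trace: 'V' (try body) → 'H' (inner try body) → 'Z' (inner except Exception) → 'C' (try body, no exception) → 'A' (after the try/except). Output: VHZCA

Answer: VHZCA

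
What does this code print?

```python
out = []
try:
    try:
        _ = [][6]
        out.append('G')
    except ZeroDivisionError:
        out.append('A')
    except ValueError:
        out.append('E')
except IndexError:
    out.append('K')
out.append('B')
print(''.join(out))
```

Execution trace: 'K' (outer except IndexError) → 'B' (after the try/except). Output: KB

Answer: KB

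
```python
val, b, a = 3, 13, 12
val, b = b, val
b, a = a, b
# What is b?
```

Trace:
`val, b, a = 3, 13, 12` → val = 3; b = 13; a = 12
`val, b = b, val` → val = 13; b = 3
`b, a = a, b` → b = 12; a = 3
So b = 12

Answer: 12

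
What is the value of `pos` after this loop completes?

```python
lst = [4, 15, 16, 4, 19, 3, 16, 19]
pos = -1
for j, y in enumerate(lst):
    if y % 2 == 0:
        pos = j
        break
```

First even number index in [4, 15, 16, 4, 19, 3, 16, 19]
`pos` takes the values: -1 → 0

Answer: 0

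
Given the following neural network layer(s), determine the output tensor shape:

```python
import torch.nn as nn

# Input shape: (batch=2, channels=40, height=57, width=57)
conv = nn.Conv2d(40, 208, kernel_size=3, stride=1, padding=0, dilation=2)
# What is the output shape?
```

Input: (2, 40, 57, 57) -> Output: (2, 208, 53, 53)

Answer: (2, 208, 53, 53)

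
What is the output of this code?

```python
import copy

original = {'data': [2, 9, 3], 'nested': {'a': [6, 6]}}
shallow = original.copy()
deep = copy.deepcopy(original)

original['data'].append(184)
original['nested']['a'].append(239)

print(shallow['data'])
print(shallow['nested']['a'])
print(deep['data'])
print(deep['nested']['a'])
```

Key concept: comparing shallow vs deep copy.
Step by step:
`original = {'data': [2, 9, 3], 'nested': {'a': [6, 6]}}` → original = {'data': [2, 9, 3], 'nested': {'a': [6, 6]}}
`shallow = original.copy()` → shallow = {'data': [2, 9, 3], 'nested': {'a': [6, 6]}}
`deep = copy.deepcopy(original)` → deep = {'data': [2, 9, 3], 'nested': {'a': [6, 6]}}
`original['data'].append(184)` → original = {'data': [2, 9, 3, 184], 'nested': {'a': [6, 6]}}; shallow = {'data': [2, 9, 3, 184], 'nested': {'a': [6, 6]}}
`original['nested']['a'].append(239)` → original = {'data': [2, 9, 3, 184], 'nested': {'a': [6, 6, 239]}}; shallow = {'data': [2, 9, 3, 184], 'nested': {'a': [6, 6, 239]}}
`print(shallow['data'])` → prints [2, 9, 3, 184]
`print(shallow['nested']['a'])` → prints [6, 6, 239]
`print(deep['data'])` → prints [2, 9, 3]
`print(deep['nested']['a'])` → prints [6, 6]

Answer:
[2, 9, 3, 184]
[6, 6, 239]
[2, 9, 3]
[6, 6]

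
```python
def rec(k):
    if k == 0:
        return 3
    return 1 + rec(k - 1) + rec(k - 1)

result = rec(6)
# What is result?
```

rec(k) = 1 + 2·rec(k-1), rec(0)=3. Closed form: (3+1)·2^6 - 1 = 255.

Answer: 255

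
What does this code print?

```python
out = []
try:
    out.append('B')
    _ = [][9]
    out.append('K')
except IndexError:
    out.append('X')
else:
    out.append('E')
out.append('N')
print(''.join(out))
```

Execution trace: 'B' (try body) → 'X' (except IndexError) → 'N' (after the try/except). Output: BXN

Answer: BXN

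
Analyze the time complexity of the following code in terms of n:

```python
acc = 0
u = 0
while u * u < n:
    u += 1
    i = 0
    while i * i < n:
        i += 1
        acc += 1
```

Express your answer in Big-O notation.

Each loop level contributes: √n × √n. Multiplying the contributions gives O(n).

Answer: O(n)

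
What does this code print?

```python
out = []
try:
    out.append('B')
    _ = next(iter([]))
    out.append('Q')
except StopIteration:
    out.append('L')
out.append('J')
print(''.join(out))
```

Execution trace: 'B' (try body) → 'L' (except StopIteration) → 'J' (after the try/except). Output: BLJ

Answer: BLJ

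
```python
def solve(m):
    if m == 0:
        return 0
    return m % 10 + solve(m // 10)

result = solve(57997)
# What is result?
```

Sum of digits of 57997: 7 + 9 + 9 + 7 + 5 = 37

Answer: 37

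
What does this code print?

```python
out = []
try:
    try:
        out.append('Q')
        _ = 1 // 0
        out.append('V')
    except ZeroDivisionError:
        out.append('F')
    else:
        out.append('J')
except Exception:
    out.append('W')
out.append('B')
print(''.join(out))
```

Execution trace: 'Q' (inner try body) → 'F' (inner except ZeroDivisionError) → 'B' (after the try/except). Output: QFB

Answer: QFB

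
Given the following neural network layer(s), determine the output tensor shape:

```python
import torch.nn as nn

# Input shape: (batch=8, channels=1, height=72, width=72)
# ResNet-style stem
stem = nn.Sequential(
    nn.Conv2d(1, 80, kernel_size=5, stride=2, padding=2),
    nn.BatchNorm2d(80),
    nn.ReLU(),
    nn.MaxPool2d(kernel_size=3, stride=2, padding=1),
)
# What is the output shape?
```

Input: (8, 1, 72, 72) -> after Conv2d 5x5 stride=2: (8, 80, 36, 36) -> Output: (8, 80, 18, 18)

Answer: (8, 80, 18, 18)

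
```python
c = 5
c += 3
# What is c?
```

Trace:
`c = 5` → c = 5
`c += 3` → c = 8
So c = 8

Answer: 8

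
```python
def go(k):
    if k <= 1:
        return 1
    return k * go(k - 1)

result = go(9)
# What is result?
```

go(9) = 9 * 8 * 7 * 6 * 5 * 4 * 3 * 2 * 1 = 362880

Answer: 362880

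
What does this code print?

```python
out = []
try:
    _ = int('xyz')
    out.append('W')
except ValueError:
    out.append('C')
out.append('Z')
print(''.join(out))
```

Execution trace: 'C' (except ValueError) → 'Z' (after the try/except). Output: CZ

Answer: CZ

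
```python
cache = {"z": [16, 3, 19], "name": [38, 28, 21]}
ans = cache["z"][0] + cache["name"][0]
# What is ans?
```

Trace:
`cache = {"z": [16, 3, 19], "name": [38, 28, 21]}` → cache = {'z': [16, 3, 19], 'name': [38, 28, 21]}
`ans = cache["z"][0] + cache["name"][0]` → ans = 54
So ans = 54

Answer: 54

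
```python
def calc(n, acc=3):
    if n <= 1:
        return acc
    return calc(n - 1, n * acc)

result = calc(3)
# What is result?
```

Accumulator trace (n, acc): (3, 3) -> (2, 9) -> (1, 18) -> return 18

Answer: 18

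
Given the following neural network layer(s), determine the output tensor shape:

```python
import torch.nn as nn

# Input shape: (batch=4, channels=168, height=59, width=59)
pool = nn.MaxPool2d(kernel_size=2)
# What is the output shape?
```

Input: (4, 168, 59, 59) -> Output: (4, 168, 29, 29)

Answer: (4, 168, 29, 29)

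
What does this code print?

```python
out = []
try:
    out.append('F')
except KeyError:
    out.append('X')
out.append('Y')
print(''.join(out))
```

Execution trace: 'F' (try body, no exception) → 'Y' (after the try/except). Output: FY

Answer: FY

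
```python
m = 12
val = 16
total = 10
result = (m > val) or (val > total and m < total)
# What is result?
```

Trace:
`m = 12` → m = 12
`val = 16` → val = 16
`total = 10` → total = 10
`result = (m > val) or (val > total and m < total)` → result = False
So result = False

Answer: False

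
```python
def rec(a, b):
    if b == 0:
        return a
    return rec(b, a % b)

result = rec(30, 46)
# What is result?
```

rec(30, 46) -> rec(46, 30) -> rec(30, 16) -> rec(16, 14) -> rec(14, 2) -> rec(2, 0) -> 2

Answer: 2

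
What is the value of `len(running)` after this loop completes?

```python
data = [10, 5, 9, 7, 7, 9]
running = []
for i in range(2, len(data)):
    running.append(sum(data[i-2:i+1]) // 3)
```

Number of 3-element averages
`running` takes the values: [] → [8] → [8, 7] → [8, 7, 7] → [8, 7, 7, 7]
So `len(running)` = 4

Answer: 4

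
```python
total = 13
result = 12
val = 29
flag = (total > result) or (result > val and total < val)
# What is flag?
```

Trace:
`total = 13` → total = 13
`result = 12` → result = 12
`val = 29` → val = 29
`flag = (total > result) or (result > val and total < val)` → flag = True
So flag = True

Answer: True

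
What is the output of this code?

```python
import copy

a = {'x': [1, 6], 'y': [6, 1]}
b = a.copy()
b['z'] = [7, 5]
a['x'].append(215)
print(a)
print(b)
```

Key concept: shallow copy of dict with mutable values.
Step by step:
`a = {'x': [1, 6], 'y': [6, 1]}` → a = {'x': [1, 6], 'y': [6, 1]}
`b = a.copy()` → b = {'x': [1, 6], 'y': [6, 1]}
`b['z'] = [7, 5]` → b = {'x': [1, 6], 'y': [6, 1], 'z': [7, 5]}
`a['x'].append(215)` → a = {'x': [1, 6, 215], 'y': [6, 1]}; b = {'x': [1, 6, 215], 'y': [6, 1], 'z': [7, 5]}
`print(a)` → prints {'x': [1, 6, 215], 'y': [6, 1]}
`print(b)` → prints {'x': [1, 6, 215], 'y': [6, 1], 'z': [7, 5]}

Answer:
{'x': [1, 6, 215], 'y': [6, 1]}
{'x': [1, 6, 215], 'y': [6, 1], 'z': [7, 5]}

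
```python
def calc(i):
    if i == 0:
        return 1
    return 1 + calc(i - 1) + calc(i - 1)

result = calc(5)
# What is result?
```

calc(i) = 1 + 2·calc(i-1), calc(0)=1. Closed form: (1+1)·2^5 - 1 = 63.

Answer: 63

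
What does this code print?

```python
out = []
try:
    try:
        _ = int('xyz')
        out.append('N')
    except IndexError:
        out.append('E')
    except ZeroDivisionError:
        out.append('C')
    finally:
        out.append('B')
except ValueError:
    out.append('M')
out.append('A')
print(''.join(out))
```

Execution trace: 'B' (inner finally) → 'M' (outer except ValueError) → 'A' (after the try/except). Output: BMA

Answer: BMA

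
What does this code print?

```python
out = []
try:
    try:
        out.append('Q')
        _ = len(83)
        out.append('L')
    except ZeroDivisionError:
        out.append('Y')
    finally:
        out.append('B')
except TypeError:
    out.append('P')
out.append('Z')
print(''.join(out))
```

Execution trace: 'Q' (inner try body) → 'B' (inner finally) → 'P' (outer except TypeError) → 'Z' (after the try/except). Output: QBPZ

Answer: QBPZ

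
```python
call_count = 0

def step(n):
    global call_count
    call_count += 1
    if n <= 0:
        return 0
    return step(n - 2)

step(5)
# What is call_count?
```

Linear recursion stepping by 2: 4 calls from n=5 down to ≤0.

Answer: 4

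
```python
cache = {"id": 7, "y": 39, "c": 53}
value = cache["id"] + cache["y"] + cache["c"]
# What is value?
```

Trace:
`cache = {"id": 7, "y": 39, "c": 53}` → cache = {'id': 7, 'y': 39, 'c': 53}
`value = cache["id"] + cache["y"] + cache["c"]` → value = 99
So value = 99

Answer: 99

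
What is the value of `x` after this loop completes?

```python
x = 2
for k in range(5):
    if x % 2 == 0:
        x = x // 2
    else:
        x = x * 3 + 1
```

Collatz-style transformation from 2
`x` takes the values: 2 → 1 → 4 → 2 → 1 → 4

Answer: 4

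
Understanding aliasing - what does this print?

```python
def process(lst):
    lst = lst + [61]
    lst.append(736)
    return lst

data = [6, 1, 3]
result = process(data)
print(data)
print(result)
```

Key concept: rebinding parameter vs mutation.
Step by step:
`data = [6, 1, 3]` → data = [6, 1, 3]
`result = process(data)` → result = [6, 1, 3, 61, 736]
`print(data)` → prints [6, 1, 3]
`print(result)` → prints [6, 1, 3, 61, 736]

Answer:
[6, 1, 3]
[6, 1, 3, 61, 736]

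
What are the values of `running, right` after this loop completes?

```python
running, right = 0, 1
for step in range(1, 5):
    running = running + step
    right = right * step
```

Sum and factorial of 1 to 4
`running, right` takes the values: (0, 1) → (1, 1) → (3, 1) → (3, 2) → (6, 2) → (6, 6) → (10, 6) → (10, 24)

Answer: 10, 24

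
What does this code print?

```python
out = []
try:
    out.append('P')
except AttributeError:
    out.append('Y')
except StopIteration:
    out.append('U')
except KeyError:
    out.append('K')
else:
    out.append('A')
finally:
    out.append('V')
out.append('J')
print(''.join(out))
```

Execution trace: 'P' (try body, no exception) → 'A' (else) → 'V' (finally) → 'J' (after the try/except). Output: PAVJ

Answer: PAVJ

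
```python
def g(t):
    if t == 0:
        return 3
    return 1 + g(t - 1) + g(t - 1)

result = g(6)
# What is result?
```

g(t) = 1 + 2·g(t-1), g(0)=3. Closed form: (3+1)·2^6 - 1 = 255.

Answer: 255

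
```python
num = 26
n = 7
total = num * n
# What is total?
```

Trace:
`num = 26` → num = 26
`n = 7` → n = 7
`total = num * n` → total = 182
So total = 182

Answer: 182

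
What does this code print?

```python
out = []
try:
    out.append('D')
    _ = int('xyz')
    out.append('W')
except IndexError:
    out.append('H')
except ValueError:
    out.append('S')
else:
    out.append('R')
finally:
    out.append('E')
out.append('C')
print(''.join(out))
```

Execution trace: 'D' (try body) → 'S' (except ValueError) → 'E' (finally) → 'C' (after the try/except). Output: DSEC

Answer: DSEC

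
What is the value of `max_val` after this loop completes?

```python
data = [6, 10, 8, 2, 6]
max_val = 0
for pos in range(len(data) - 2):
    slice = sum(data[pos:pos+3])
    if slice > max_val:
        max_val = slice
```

Max sum of 3-element window in [6, 10, 8, 2, 6]
`max_val` takes the values: 0 → 24

Answer: 24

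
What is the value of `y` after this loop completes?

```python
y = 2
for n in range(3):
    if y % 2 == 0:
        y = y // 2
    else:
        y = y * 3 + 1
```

Collatz-style transformation from 2
`y` takes the values: 2 → 1 → 4 → 2

Answer: 2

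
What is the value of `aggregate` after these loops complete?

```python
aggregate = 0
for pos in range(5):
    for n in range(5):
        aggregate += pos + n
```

Sum of all pos+n for pos,n in 5x5
`aggregate` takes the values: 0 → 1 → 3 → 6 → 10 → 11 → 13 → 16 → 20 → 25 → 27 → 30 → 34 → 39 → 45 → 48 → 52 → 57 → 63 → 70 → 74 → 79 → 85 → 92 → 100

Answer: 100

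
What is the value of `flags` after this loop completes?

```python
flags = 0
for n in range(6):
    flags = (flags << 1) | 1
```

Build 6 consecutive 1-bits: 0b111111
`flags` takes the values: 0 → 1 → 3 → 7 → 15 → 31 → 63

Answer: 63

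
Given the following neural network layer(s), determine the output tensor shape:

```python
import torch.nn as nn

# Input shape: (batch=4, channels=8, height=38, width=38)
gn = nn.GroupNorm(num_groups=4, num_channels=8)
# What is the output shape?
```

Input: (4, 8, 38, 38) -> Output: (4, 8, 38, 38)

Answer: (4, 8, 38, 38)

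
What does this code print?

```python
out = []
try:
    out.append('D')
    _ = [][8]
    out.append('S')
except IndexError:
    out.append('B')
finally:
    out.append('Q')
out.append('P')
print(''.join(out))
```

Execution trace: 'D' (try body) → 'B' (except IndexError) → 'Q' (finally) → 'P' (after the try/except). Output: DBQP

Answer: DBQP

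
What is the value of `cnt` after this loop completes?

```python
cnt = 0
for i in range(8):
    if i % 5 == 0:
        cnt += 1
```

Count numbers divisible by 5 in range(8)
`cnt` takes the values: 0 → 1 → 2

Answer: 2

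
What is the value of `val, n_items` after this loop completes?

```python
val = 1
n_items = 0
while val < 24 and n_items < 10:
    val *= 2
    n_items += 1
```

Double until >= 24 or 10 iterations
`val, n_items` takes the values: (1, 0) → (2, 0) → (2, 1) → (4, 1) → (4, 2) → (8, 2) → (8, 3) → (16, 3) → (16, 4) → (32, 4) → (32, 5)

Answer: 32, 5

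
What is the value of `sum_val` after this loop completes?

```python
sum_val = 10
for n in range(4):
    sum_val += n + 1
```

Start at 10, add 1 to 4 = 20
`sum_val` takes the values: 10 → 11 → 13 → 16 → 20

Answer: 20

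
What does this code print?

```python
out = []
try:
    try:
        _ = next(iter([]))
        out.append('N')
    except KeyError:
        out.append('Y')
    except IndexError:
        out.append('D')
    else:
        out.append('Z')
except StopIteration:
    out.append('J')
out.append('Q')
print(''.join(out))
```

Execution trace: 'J' (outer except StopIteration) → 'Q' (after the try/except). Output: JQ

Answer: JQ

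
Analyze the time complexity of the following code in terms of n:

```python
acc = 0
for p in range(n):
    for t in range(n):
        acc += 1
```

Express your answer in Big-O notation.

Each loop level contributes: n × n. Multiplying the contributions gives O(n^2).

Answer: O(n^2)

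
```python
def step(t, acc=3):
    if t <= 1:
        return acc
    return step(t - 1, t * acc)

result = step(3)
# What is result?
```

Accumulator trace (n, acc): (3, 3) -> (2, 9) -> (1, 18) -> return 18

Answer: 18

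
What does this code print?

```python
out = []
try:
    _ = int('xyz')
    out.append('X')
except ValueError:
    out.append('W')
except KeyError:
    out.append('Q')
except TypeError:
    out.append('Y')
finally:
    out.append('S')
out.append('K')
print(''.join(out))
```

Execution trace: 'W' (except ValueError) → 'S' (finally) → 'K' (after the try/except). Output: WSK

Answer: WSK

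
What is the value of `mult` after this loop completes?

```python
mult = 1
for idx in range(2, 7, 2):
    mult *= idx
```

Product of even numbers 2 to 6
`mult` takes the values: 1 → 2 → 8 → 48

Answer: 48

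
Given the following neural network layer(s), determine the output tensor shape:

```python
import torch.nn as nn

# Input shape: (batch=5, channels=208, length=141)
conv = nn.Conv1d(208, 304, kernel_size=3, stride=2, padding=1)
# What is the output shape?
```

Input: (5, 208, 141) -> Output: (5, 304, 71)

Answer: (5, 304, 71)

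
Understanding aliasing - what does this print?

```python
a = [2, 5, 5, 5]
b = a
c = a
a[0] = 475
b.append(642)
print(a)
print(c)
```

Key concept: multiple aliases.
Step by step:
`a = [2, 5, 5, 5]` → a = [2, 5, 5, 5]
`b = a` → b = [2, 5, 5, 5] (same object as a)
`c = a` → c = [2, 5, 5, 5] (same object as a, b)
`a[0] = 475` → a = [475, 5, 5, 5] (same object as b, c); b = [475, 5, 5, 5] (same object as a, c); c = [475, 5, 5, 5] (same object as a, b)
`b.append(642)` → a = [475, 5, 5, 5, 642] (same object as b, c); b = [475, 5, 5, 5, 642] (same object as a, c); c = [475, 5, 5, 5, 642] (same object as a, b)
`print(a)` → prints [475, 5, 5, 5, 642]
`print(c)` → prints [475, 5, 5, 5, 642]

Answer:
[475, 5, 5, 5, 642]
[475, 5, 5, 5, 642]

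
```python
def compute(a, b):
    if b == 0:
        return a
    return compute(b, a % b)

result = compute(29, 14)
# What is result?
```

compute(29, 14) -> compute(14, 1) -> compute(1, 0) -> 1

Answer: 1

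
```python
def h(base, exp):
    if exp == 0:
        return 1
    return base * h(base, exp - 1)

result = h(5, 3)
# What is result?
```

h(5, 3) = 5 * 5 * 5 = 125

Answer: 125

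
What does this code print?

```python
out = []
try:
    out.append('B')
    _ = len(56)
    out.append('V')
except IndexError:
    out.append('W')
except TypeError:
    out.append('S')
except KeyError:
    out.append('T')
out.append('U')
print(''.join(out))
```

Execution trace: 'B' (try body) → 'S' (except TypeError) → 'U' (after the try/except). Output: BSU

Answer: BSU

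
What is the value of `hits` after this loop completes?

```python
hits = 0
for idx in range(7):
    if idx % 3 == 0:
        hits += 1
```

Count numbers divisible by 3 in range(7)
`hits` takes the values: 0 → 1 → 2 → 3

Answer: 3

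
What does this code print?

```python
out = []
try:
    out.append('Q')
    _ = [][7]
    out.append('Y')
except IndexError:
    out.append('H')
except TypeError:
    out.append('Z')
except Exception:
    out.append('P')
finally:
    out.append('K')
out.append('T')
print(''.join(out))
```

Execution trace: 'Q' (try body) → 'H' (except IndexError) → 'K' (finally) → 'T' (after the try/except). Output: QHKT

Answer: QHKT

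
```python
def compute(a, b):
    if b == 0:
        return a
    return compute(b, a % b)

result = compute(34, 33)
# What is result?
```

compute(34, 33) -> compute(33, 1) -> compute(1, 0) -> 1

Answer: 1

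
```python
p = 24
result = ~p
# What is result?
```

Trace:
`p = 24` → p = 24
`result = ~p` → result = -25
So result = -25

Answer: -25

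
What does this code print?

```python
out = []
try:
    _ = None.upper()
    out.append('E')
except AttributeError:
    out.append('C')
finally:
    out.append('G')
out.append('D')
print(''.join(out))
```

Execution trace: 'C' (except AttributeError) → 'G' (finally) → 'D' (after the try/except). Output: CGD

Answer: CGD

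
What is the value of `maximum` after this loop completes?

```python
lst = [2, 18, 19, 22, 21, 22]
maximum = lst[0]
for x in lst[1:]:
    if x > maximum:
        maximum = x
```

Maximum of [2, 18, 19, 22, 21, 22]
`maximum` takes the values: 2 → 18 → 19 → 22

Answer: 22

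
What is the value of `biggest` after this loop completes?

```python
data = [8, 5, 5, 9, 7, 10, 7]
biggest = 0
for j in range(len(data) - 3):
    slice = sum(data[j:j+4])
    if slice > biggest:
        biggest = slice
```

Max sum of 4-element window in [8, 5, 5, 9, 7, 10, 7]
`biggest` takes the values: 0 → 27 → 31 → 33

Answer: 33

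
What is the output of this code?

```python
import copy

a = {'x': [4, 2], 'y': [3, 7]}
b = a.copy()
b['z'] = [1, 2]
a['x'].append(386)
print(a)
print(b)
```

Key concept: shallow copy of dict with mutable values.
Step by step:
`a = {'x': [4, 2], 'y': [3, 7]}` → a = {'x': [4, 2], 'y': [3, 7]}
`b = a.copy()` → b = {'x': [4, 2], 'y': [3, 7]}
`b['z'] = [1, 2]` → b = {'x': [4, 2], 'y': [3, 7], 'z': [1, 2]}
`a['x'].append(386)` → a = {'x': [4, 2, 386], 'y': [3, 7]}; b = {'x': [4, 2, 386], 'y': [3, 7], 'z': [1, 2]}
`print(a)` → prints {'x': [4, 2, 386], 'y': [3, 7]}
`print(b)` → prints {'x': [4, 2, 386], 'y': [3, 7], 'z': [1, 2]}

Answer:
{'x': [4, 2, 386], 'y': [3, 7]}
{'x': [4, 2, 386], 'y': [3, 7], 'z': [1, 2]}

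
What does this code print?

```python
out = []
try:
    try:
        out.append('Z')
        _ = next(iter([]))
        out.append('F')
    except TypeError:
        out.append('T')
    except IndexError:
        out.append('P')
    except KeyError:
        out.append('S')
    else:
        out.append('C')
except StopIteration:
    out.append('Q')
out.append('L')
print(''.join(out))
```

Execution trace: 'Z' (try body) → 'Q' (outer except StopIteration) → 'L' (after the try/except). Output: ZQL

Answer: ZQL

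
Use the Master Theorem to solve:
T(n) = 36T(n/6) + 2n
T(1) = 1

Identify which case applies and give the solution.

a=36, b=6, f(n)=2n. log_6(36) = 2. Since c=1 < 2, Case 1 applies: T(n) = Θ(n^log_b(a)) = O(n^2).

Answer: O(n^2) - Case 1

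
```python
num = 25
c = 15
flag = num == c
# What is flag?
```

Trace:
`num = 25` → num = 25
`c = 15` → c = 15
`flag = num == c` → flag = False
So flag = False

Answer: False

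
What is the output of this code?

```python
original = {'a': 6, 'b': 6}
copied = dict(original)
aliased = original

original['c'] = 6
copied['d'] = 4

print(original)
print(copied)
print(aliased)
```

Key concept: dict() creates copy, assignment creates alias.
Step by step:
`original = {'a': 6, 'b': 6}` → original = {'a': 6, 'b': 6}
`copied = dict(original)` → copied = {'a': 6, 'b': 6}
`aliased = original` → aliased = {'a': 6, 'b': 6} (same object as original)
`original['c'] = 6` → original = {'a': 6, 'b': 6, 'c': 6} (same object as aliased); aliased = {'a': 6, 'b': 6, 'c': 6} (same object as original)
`copied['d'] = 4` → copied = {'a': 6, 'b': 6, 'd': 4}
`print(original)` → prints {'a': 6, 'b': 6, 'c': 6}
`print(copied)` → prints {'a': 6, 'b': 6, 'd': 4}
`print(aliased)` → prints {'a': 6, 'b': 6, 'c': 6}

Answer:
{'a': 6, 'b': 6, 'c': 6}
{'a': 6, 'b': 6, 'd': 4}
{'a': 6, 'b': 6, 'c': 6}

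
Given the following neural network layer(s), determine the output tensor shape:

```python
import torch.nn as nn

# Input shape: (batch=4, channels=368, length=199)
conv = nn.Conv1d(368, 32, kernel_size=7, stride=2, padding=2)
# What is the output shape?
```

Input: (4, 368, 199) -> Output: (4, 32, 99)

Answer: (4, 32, 99)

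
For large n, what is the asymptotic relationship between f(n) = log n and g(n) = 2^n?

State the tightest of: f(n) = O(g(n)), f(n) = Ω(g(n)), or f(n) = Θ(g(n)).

log n vs 2^n: f(n) = O(g(n)) but not Ω(g(n)) — 2^n grows strictly faster than log n.

Answer: f(n) = O(g(n)) but not Ω(g(n)) — 2^n grows strictly faster than log n.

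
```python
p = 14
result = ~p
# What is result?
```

Trace:
`p = 14` → p = 14
`result = ~p` → result = -15
So result = -15

Answer: -15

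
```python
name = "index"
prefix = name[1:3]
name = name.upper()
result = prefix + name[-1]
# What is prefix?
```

Trace:
`name = "index"` → name = 'index'
`prefix = name[1:3]` → prefix = 'nd'
`name = name.upper()` → name = 'INDEX'
`result = prefix + name[-1]` → result = 'ndX'
So prefix = 'nd'

Answer: 'nd'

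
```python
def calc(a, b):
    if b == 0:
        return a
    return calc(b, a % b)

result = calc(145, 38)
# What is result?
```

calc(145, 38) -> calc(38, 31) -> calc(31, 7) -> calc(7, 3) -> calc(3, 1) -> calc(1, 0) -> 1

Answer: 1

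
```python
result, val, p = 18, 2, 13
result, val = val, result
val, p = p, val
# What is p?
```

Trace:
`result, val, p = 18, 2, 13` → result = 18; val = 2; p = 13
`result, val = val, result` → result = 2; val = 18
`val, p = p, val` → val = 13; p = 18
So p = 18

Answer: 18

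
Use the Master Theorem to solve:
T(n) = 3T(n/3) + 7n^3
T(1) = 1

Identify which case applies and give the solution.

a=3, b=3, f(n)=7n^3. log_3(3) = 1. Since c=3 > 1 and the regularity condition holds (3(n/3)^3 = (3/3^3)n^3 with 3/3^3 < 1), Case 3 applies: T(n) = Θ(f(n)) = O(n^3).

Answer: O(n^3) - Case 3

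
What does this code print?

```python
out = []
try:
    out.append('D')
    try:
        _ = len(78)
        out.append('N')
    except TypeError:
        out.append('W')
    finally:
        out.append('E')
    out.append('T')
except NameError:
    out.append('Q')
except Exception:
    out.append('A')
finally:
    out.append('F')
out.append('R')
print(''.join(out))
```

Execution trace: 'D' (try body) → 'W' (inner except TypeError) → 'E' (inner finally) → 'T' (try body, no exception) → 'F' (finally) → 'R' (after the try/except). Output: DWETFR

Answer: DWETFR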